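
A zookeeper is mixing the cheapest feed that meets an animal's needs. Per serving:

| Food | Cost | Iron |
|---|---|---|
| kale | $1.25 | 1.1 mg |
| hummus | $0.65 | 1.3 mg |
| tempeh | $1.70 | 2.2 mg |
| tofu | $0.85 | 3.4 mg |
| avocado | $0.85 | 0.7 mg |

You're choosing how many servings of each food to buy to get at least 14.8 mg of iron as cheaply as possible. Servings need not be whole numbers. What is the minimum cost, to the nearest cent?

$3.70

Cost per mg of iron: tofu $0.2500, hummus $0.5000, tempeh $0.7727, kale $1.1364, avocado $1.2143.
With no serving limits, use only tofu: 14.8 mg / 3.4 mg = 4.353 servings × $0.85 = $3.70.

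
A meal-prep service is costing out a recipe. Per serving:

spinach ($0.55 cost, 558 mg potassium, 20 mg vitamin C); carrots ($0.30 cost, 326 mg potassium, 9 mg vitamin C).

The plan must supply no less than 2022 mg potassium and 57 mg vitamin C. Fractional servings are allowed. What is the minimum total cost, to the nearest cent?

With two linear requirements the optimum uses one or two foods; enumerate the corners.
spinach only: max(2022/558, 57/20) = 3.624 servings → $1.99.
carrots only: max(2022/326, 57/9) = 6.333 servings → $1.90.
spinach + carrots with both tight: 0.2563 servings and 5.764 servings → $1.87.
The minimum over all feasible corners is $1.87.

$1.87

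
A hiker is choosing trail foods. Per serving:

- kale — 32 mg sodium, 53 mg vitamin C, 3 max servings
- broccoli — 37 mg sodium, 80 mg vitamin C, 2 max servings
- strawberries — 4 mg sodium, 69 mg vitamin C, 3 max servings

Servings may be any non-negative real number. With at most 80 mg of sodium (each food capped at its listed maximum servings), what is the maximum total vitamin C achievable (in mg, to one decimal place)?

Vitamin C per mg sodium: strawberries 17.25, broccoli 2.162, kale 1.656.
Take 3 servings of strawberries: uses 12 mg sodium, +207.0 mg vitamin C (running total 207.0 mg).
Take 1.838 servings of broccoli: uses 68 mg sodium, +147.0 mg vitamin C (running total 354.0 mg).
Greedy by best ratio exhausts the sodium allowance optimally: 354.0 mg.

354.0 mg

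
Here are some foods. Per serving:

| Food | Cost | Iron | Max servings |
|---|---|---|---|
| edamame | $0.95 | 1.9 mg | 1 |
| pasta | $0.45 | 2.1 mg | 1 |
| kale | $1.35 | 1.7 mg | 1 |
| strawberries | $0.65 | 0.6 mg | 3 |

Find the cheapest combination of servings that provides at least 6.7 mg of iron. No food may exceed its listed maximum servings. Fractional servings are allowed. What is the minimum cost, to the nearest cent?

$3.83

Cost per mg of iron: pasta $0.2143, edamame $0.5000, kale $0.7941, strawberries $1.0833.
Take 1 serving of pasta: +2.1 mg iron for $0.45 (total $0.45, still need 4.6 mg).
Take 1 serving of edamame: +1.9 mg iron for $0.95 (total $1.40, still need 2.7 mg).
Take 1 serving of kale: +1.7 mg iron for $1.35 (total $2.75, still need 1.0 mg).
Take 1.667 servings of strawberries: +1.0 mg iron for $1.08 (total $3.83, still need 0.0 mg).
Filling from the cheapest source first is optimal under one linear minimum: $3.83.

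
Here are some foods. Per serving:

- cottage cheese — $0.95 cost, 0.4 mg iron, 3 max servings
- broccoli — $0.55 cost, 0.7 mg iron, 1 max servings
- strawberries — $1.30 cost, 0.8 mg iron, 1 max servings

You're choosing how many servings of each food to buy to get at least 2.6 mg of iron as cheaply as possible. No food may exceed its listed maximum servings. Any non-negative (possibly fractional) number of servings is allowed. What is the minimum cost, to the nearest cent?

$4.46

Cost per mg of iron: broccoli $0.7857, strawberries $1.6250, cottage cheese $2.3750.
Take 1 serving of broccoli: +0.7 mg iron for $0.55 (total $0.55, still need 1.9 mg).
Take 1 serving of strawberries: +0.8 mg iron for $1.30 (total $1.85, still need 1.1 mg).
Take 2.75 servings of cottage cheese: +1.1 mg iron for $2.61 (total $4.46, still need 0.0 mg).
Greedy by cheapest-per-mg is optimal for a single linear constraint, so the minimum cost is $4.46.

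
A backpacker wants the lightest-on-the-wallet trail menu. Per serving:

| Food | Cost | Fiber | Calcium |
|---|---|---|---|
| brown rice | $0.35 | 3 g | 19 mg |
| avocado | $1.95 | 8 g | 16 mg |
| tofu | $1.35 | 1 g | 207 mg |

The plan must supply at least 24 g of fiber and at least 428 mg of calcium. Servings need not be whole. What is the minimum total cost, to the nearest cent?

This is a tiny linear program; its minimum lies at a vertex of the feasible set. List the vertices and price them.
brown rice only: max(24/3, 428/19) = 22.53 servings → $7.88.
avocado only: max(24/8, 428/16) = 26.75 servings → $52.16.
tofu only: max(24/1, 428/207) = 24 servings → $32.40.
brown rice + avocado: intersection lies outside the first quadrant.
brown rice + tofu with both tight: 7.542 servings and 1.375 servings → $4.50.
avocado + tofu with both tight: 2.768 servings and 1.854 servings → $7.90.
So the least-cost plan costs $4.50.

$4.50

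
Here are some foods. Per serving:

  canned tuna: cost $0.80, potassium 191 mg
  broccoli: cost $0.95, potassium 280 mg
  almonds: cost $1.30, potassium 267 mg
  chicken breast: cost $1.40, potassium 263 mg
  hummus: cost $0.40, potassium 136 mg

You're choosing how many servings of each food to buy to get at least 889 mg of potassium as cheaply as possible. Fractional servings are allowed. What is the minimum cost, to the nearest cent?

Cost per mg of potassium: hummus $0.0029, broccoli $0.0034, canned tuna $0.0042, almonds $0.0049, chicken breast $0.0053.
With no serving limits, use only hummus: 889 mg / 136 mg = 6.537 servings × $0.40 = $2.61.

$2.61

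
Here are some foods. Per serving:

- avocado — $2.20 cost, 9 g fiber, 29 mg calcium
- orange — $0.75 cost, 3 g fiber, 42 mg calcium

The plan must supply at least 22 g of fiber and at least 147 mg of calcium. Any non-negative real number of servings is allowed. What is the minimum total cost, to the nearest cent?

$5.42

A basic optimal solution has at most two foods positive. Try each food alone and each pair with both targets met exactly.
avocado only: max(22/9, 147/29) = 5.069 servings → $11.15.
orange only: max(22/3, 147/42) = 7.333 servings → $5.50.
avocado + orange with both tight: 1.66 servings and 2.354 servings → $5.42.
So the least-cost plan costs $5.42.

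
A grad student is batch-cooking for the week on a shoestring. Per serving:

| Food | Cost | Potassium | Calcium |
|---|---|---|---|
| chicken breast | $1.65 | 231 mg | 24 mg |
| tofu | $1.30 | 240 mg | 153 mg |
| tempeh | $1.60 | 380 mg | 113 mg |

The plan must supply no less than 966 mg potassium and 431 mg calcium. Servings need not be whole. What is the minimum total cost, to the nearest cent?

Compare the cost at each extreme point of the feasible region.
chicken breast only: max(966/231, 431/24) = 17.96 servings → $29.63.
tofu only: max(966/240, 431/153) = 4.025 servings → $5.23.
tempeh only: max(966/380, 431/113) = 3.814 servings → $6.10.
chicken breast + tofu with both tight: 1.499 servings and 2.582 servings → $5.83.
chicken breast + tempeh: intersection lies outside the first quadrant.
tofu + tempeh with both tight: 1.761 servings and 1.43 servings → $4.58.
Cheapest feasible corner: $4.58.

$4.58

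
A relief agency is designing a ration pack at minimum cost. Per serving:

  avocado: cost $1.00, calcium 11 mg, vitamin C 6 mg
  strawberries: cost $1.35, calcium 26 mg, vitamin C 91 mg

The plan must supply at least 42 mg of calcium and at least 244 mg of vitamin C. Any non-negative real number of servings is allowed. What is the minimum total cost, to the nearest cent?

At the optimum either one food covers both requirements or two foods hit both targets exactly; no other combination can be cheaper.
avocado only: max(42/11, 244/6) = 40.67 servings → $40.67.
strawberries only: max(42/26, 244/91) = 2.681 servings → $3.62.
avocado + strawberries: intersection lies outside the first quadrant.
Cheapest feasible corner: $3.62.

$3.62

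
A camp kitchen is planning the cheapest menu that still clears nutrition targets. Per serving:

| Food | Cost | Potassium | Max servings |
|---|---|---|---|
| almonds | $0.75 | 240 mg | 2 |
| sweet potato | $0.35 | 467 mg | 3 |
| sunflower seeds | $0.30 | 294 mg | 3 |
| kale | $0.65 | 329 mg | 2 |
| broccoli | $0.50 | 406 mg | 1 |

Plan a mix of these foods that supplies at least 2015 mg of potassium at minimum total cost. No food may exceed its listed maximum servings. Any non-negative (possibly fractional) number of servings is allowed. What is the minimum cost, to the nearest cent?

$1.68

Cost per mg of potassium: sweet potato $0.0007, sunflower seeds $0.0010, broccoli $0.0012, kale $0.0020, almonds $0.0031.
Take 3 servings of sweet potato: +1401.0 mg potassium for $1.05 (total $1.05, still need 614.0 mg).
Take 2.088 servings of sunflower seeds: +614.0 mg potassium for $0.63 (total $1.68, still need 0.0 mg).
Greedy by cheapest-per-mg is optimal for a single linear constraint, so the minimum cost is $1.68.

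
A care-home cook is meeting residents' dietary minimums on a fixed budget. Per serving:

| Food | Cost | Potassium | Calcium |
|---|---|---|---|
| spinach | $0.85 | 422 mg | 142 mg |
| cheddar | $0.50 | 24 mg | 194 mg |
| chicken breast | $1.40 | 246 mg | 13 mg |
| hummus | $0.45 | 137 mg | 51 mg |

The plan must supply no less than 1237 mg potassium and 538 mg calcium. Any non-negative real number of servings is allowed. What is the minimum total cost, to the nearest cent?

With two linear requirements the optimum uses one or two foods; enumerate the corners.
spinach only: max(1237/422, 538/142) = 3.789 servings → $3.22.
cheddar only: max(1237/24, 538/194) = 51.54 servings → $25.77.
chicken breast only: max(1237/246, 538/13) = 41.38 servings → $57.94.
hummus only: max(1237/137, 538/51) = 10.55 servings → $4.75.
spinach + cheddar with both tight: 2.894 servings and 0.6549 servings → $2.79.
spinach + chicken breast with both targets exact would need a negative amount; discard.
spinach + hummus: the both-tight solution has a negative serving — not a feasible corner.
cheddar + chicken breast with both tight: 2.452 servings and 4.789 servings → $7.93.
cheddar + hummus with both tight: 0.4188 servings and 8.956 servings → $4.24.
chicken breast + hummus with both targets exact would need a negative amount; discard.
The minimum over all feasible corners is $2.79.

$2.79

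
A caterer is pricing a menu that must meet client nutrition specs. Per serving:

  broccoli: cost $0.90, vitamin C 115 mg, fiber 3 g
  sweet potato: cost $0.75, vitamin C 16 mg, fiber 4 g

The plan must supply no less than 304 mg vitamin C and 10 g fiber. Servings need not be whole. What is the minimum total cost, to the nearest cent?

$2.74

broccoli only: max(304/115, 10/3) = 3.333 servings → $3.00.
sweet potato only: max(304/16, 10/4) = 19 servings → $14.25.
broccoli + sweet potato with both tight: 2.563 servings and 0.5777 servings → $2.74.
So the least-cost plan costs $2.74.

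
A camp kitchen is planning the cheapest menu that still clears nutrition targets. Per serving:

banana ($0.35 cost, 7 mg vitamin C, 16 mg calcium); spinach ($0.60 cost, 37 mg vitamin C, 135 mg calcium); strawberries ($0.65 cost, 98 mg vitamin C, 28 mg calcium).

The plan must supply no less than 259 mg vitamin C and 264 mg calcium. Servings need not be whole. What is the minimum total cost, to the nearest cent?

For a min-cost LP with two ≥-constraints, a basic feasible solution has at most two positive variables.
banana only: max(259/7, 264/16) = 37 servings → $12.95.
spinach only: max(259/37, 264/135) = 7 servings → $4.20.
strawberries only: max(259/98, 264/28) = 9.429 servings → $6.13.
banana + spinach: the both-tight solution has a negative serving — not a feasible corner.
banana + strawberries with both tight: 13.57 servings and 1.673 servings → $5.84.
spinach + strawberries with both tight: 1.527 servings and 2.066 servings → $2.26.
The minimum over all feasible corners is $2.26.

$2.26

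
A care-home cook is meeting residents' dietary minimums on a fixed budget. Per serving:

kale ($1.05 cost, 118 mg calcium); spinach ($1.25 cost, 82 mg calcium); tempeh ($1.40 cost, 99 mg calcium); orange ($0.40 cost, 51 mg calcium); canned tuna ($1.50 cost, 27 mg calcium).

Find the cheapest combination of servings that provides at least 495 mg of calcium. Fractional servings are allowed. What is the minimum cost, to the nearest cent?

$3.88

Cost per mg of calcium: orange $0.0078, kale $0.0089, tempeh $0.0141, spinach $0.0152, canned tuna $0.0556.
With no serving limits, use only orange: 495 mg / 51 mg = 9.706 servings × $0.40 = $3.88.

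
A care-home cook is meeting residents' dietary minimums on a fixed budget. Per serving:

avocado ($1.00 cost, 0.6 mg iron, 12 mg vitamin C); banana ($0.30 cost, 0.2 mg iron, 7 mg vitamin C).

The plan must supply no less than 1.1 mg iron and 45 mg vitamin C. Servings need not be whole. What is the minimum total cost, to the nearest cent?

$1.93

The cheapest plan sits at a corner of the feasible region — with two constraints it uses at most two foods.
avocado only: max(1.1/0.6, 45/12) = 3.75 servings → $3.75.
banana only: max(1.1/0.2, 45/7) = 6.429 servings → $1.93.
avocado + banana: intersection lies outside the first quadrant.
The minimum over all feasible corners is $1.93.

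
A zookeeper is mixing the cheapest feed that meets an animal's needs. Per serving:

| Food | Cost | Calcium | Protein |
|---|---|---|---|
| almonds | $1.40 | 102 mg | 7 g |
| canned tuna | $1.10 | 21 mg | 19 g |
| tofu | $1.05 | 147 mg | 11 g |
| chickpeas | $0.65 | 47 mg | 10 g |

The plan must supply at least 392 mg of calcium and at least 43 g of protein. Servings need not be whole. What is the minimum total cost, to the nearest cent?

$3.46

Check every corner: each single food scaled to meet both minima, and each pair solved so both constraints bind.
almonds only: max(392/102, 43/7) = 6.143 servings → $8.60.
canned tuna only: max(392/21, 43/19) = 18.67 servings → $20.53.
tofu only: max(392/147, 43/11) = 3.909 servings → $4.10.
chickpeas only: max(392/47, 43/10) = 8.34 servings → $5.42.
almonds + canned tuna with both tight: 3.654 servings and 0.9168 servings → $6.12.
almonds + tofu: the both-tight solution has a negative serving — not a feasible corner.
almonds + chickpeas with both tight: 2.748 servings and 2.376 servings → $5.39.
canned tuna + tofu with both tight: 0.7842 servings and 2.555 servings → $3.54.
canned tuna + chickpeas: the both-tight solution has a negative serving — not a feasible corner.
tofu + chickpeas with both tight: 1.993 servings and 2.108 servings → $3.46.
Cheapest feasible corner: $3.46.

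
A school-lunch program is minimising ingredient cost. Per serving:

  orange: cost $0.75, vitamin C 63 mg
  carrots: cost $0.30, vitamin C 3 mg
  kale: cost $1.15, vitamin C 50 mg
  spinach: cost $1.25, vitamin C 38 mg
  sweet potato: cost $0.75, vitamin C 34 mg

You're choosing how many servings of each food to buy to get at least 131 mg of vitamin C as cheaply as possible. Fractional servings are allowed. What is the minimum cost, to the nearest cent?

Cost per mg of vitamin C: orange $0.0119, sweet potato $0.0221, kale $0.0230, spinach $0.0329, carrots $0.1000.
With no serving limits, use only orange: 131 mg / 63 mg = 2.079 servings × $0.75 = $1.56.

$1.56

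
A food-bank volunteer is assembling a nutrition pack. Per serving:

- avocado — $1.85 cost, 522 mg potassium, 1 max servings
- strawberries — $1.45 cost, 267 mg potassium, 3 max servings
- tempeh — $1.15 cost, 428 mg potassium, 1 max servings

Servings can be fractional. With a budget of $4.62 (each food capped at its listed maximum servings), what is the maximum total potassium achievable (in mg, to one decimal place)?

1248.3 mg

Potassium per dollar: tempeh 372.2, avocado 282.2, strawberries 184.1.
Take 1 serving of tempeh: spends $1.15, +428.0 mg potassium (running total 428.0 mg).
Take 1 serving of avocado: spends $1.85, +522.0 mg potassium (running total 950.0 mg).
Take 1.117 servings of strawberries: spends $1.62, +298.3 mg potassium (running total 1248.3 mg).
Filling greedily by potassium-per-dollar is optimal for one linear limit, giving 1248.3 mg.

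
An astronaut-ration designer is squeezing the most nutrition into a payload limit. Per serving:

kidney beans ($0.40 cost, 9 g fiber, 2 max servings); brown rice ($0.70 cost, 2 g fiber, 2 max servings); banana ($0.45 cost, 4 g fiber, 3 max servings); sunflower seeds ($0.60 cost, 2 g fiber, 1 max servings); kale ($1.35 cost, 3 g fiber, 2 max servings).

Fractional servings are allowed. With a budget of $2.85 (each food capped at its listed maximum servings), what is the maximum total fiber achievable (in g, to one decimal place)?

32.3 g

Fiber per dollar: kidney beans 22.5, banana 8.889, sunflower seeds 3.333, brown rice 2.857, kale 2.222.
Take 2 servings of kidney beans: spends $0.80, +18.0 g fiber (running total 18.0 g).
Take 3 servings of banana: spends $1.35, +12.0 g fiber (running total 30.0 g).
Take 1 serving of sunflower seeds: spends $0.60, +2.0 g fiber (running total 32.0 g).
Take 0.1429 servings of brown rice: spends $0.10, +0.3 g fiber (running total 32.3 g).
Filling greedily by fiber-per-dollar is optimal for one linear limit, giving 32.3 g.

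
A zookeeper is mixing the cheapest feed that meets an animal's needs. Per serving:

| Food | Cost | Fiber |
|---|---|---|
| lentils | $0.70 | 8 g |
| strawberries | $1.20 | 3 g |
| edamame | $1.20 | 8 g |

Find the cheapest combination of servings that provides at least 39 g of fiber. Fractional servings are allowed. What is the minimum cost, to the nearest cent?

$3.41

Cost per g of fiber: lentils $0.0875, edamame $0.1500, strawberries $0.4000.
With no serving limits, use only lentils: 39 g / 8 g = 4.875 servings × $0.70 = $3.41.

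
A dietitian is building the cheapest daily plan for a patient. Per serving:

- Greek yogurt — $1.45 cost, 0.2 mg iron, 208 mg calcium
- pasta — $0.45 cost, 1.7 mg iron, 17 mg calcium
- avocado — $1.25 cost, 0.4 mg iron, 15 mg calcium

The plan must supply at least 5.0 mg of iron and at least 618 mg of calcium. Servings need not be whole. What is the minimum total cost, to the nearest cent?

At the optimum either one food covers both requirements or two foods hit both targets exactly; no other combination can be cheaper.
Greek yogurt only: max(5.0/0.2, 618/208) = 25 servings → $36.25.
pasta only: max(5.0/1.7, 618/17) = 36.35 servings → $16.36.
avocado only: max(5.0/0.4, 618/15) = 41.2 servings → $51.50.
Greek yogurt + pasta with both tight: 2.757 servings and 2.617 servings → $5.18.
Greek yogurt + avocado with both tight: 2.147 servings and 11.43 servings → $17.40.
pasta + avocado with both targets exact would need a negative amount; discard.
Cheapest feasible corner: $5.18.

$5.18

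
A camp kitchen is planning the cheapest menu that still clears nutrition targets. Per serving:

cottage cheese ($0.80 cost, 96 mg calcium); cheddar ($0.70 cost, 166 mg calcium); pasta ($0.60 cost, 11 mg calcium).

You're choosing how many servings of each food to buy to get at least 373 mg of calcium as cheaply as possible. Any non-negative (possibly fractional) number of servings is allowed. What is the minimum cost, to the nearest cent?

$1.57

Cost per mg of calcium: cheddar $0.0042, cottage cheese $0.0083, pasta $0.0545.
With no serving limits, use only cheddar: 373 mg / 166 mg = 2.247 servings × $0.70 = $1.57.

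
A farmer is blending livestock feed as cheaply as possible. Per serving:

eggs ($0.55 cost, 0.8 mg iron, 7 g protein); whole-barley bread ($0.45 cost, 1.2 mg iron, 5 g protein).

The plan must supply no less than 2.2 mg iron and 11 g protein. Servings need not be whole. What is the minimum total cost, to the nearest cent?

eggs only: max(2.2/0.8, 11/7) = 2.75 servings → $1.51.
whole-barley bread only: max(2.2/1.2, 11/5) = 2.2 servings → $0.99.
eggs + whole-barley bread with both tight: 0.5 servings and 1.5 servings → $0.95.
The minimum over all feasible corners is $0.95.

$0.95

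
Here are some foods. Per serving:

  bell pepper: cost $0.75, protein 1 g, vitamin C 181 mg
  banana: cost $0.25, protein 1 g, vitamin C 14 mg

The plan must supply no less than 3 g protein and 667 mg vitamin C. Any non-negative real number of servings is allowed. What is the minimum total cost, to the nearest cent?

$2.76

An LP optimum is at a vertex; with two nutrient constraints at most two foods are used. Check each candidate.
bell pepper only: max(3/1, 667/181) = 3.685 servings → $2.76.
banana only: max(3/1, 667/14) = 47.64 servings → $11.91.
bell pepper + banana with both targets exact would need a negative amount; discard.
Cheapest feasible corner: $2.76.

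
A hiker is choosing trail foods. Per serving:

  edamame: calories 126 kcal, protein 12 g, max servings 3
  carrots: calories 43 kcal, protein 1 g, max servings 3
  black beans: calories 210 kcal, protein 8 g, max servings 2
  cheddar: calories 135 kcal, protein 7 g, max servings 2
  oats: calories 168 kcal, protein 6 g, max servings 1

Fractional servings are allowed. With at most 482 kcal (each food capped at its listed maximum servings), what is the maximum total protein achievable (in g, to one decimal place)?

41.4 g

Protein per kcal: edamame 0.09524, cheddar 0.05185, black beans 0.0381, oats 0.03571, carrots 0.02326.
Take 3 servings of edamame: uses 378 kcal, +36.0 g protein (running total 36.0 g).
Take 0.7704 servings of cheddar: uses 104 kcal, +5.4 g protein (running total 41.4 g).
Greedy by best ratio exhausts the calories allowance optimally: 41.4 g.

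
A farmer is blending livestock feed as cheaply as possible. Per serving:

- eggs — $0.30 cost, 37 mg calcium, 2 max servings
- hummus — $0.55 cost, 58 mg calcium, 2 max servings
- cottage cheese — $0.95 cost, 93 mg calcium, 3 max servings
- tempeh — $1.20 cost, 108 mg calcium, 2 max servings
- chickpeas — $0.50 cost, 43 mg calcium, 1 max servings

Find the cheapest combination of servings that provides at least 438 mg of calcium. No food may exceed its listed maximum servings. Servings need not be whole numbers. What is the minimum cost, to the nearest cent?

Cost per mg of calcium: eggs $0.0081, hummus $0.0095, cottage cheese $0.0102, tempeh $0.0111, chickpeas $0.0116.
Take 2 servings of eggs: +74.0 mg calcium for $0.60 (total $0.60, still need 364.0 mg).
Take 2 servings of hummus: +116.0 mg calcium for $1.10 (total $1.70, still need 248.0 mg).
Take 2.667 servings of cottage cheese: +248.0 mg calcium for $2.53 (total $4.23, still need 0.0 mg).
Filling from the cheapest source first is optimal under one linear minimum: $4.23.

$4.23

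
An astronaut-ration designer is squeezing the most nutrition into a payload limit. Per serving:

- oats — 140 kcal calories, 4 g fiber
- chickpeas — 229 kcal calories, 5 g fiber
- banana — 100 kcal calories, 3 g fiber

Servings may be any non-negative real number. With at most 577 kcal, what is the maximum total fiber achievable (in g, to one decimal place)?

17.3 g

Fiber per kcal: banana 0.03, oats 0.02857, chickpeas 0.02183.
With no serving limits, spend the whole calories allowance on banana: 577 kcal / 100 kcal × 3 g = 17.3 g.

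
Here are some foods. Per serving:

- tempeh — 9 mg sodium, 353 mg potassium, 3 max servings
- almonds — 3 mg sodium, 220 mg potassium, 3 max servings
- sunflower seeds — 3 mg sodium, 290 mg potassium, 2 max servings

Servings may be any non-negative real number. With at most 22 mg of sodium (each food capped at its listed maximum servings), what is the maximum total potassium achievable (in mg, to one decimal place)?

Potassium per mg sodium: sunflower seeds 96.67, almonds 73.33, tempeh 39.22.
Take 2 servings of sunflower seeds: uses 6 mg sodium, +580.0 mg potassium (running total 580.0 mg).
Take 3 servings of almonds: uses 9 mg sodium, +660.0 mg potassium (running total 1240.0 mg).
Take 0.7778 servings of tempeh: uses 7 mg sodium, +274.6 mg potassium (running total 1514.6 mg).
Filling greedily by potassium-per-mg sodium is optimal for one linear limit, giving 1514.6 mg.

1514.6 mg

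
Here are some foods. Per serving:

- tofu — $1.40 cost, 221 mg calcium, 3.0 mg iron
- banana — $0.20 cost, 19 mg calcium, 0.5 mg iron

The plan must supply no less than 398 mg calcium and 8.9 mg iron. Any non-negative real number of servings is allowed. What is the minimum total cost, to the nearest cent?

$3.67

Compare the cost at each extreme point of the feasible region.
tofu only: max(398/221, 8.9/3.0) = 2.967 servings → $4.15.
banana only: max(398/19, 8.9/0.5) = 20.95 servings → $4.19.
tofu + banana with both tight: 0.5589 servings and 14.45 servings → $3.67.
The minimum over all feasible corners is $3.67.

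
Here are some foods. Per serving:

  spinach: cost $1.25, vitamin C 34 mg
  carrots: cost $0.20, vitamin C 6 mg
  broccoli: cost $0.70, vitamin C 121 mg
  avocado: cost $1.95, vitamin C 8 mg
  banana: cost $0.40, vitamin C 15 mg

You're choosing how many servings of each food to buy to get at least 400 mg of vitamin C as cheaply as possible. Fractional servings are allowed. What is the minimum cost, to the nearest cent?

Cost per mg of vitamin C: broccoli $0.0058, banana $0.0267, carrots $0.0333, spinach $0.0368, avocado $0.2437.
With no serving limits, use only broccoli: 400 mg / 121 mg = 3.306 servings × $0.70 = $2.31.

$2.31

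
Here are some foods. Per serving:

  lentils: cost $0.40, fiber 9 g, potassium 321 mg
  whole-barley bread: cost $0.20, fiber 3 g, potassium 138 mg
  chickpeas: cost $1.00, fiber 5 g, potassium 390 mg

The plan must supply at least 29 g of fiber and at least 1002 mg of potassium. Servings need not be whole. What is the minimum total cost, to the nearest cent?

Compare the cost at each extreme point of the feasible region.
lentils only: max(29/9, 1002/321) = 3.222 servings → $1.29.
whole-barley bread only: max(29/3, 1002/138) = 9.667 servings → $1.93.
chickpeas only: max(29/5, 1002/390) = 5.8 servings → $5.80.
lentils + whole-barley bread: the both-tight solution has a negative serving — not a feasible corner.
lentils + chickpeas with both targets exact would need a negative amount; discard.
whole-barley bread + chickpeas with both targets exact would need a negative amount; discard.
So the least-cost plan costs $1.29.

$1.29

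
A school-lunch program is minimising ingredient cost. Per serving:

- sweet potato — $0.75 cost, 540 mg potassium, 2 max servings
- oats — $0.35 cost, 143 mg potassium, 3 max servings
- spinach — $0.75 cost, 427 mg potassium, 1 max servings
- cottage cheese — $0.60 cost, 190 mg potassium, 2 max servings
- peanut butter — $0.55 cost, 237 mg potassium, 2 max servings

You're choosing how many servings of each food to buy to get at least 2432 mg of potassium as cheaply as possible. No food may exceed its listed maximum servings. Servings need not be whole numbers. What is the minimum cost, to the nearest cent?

$4.47

Cost per mg of potassium: sweet potato $0.0014, spinach $0.0018, peanut butter $0.0023, oats $0.0024, cottage cheese $0.0032.
Take 2 servings of sweet potato: +1080.0 mg potassium for $1.50 (total $1.50, still need 1352.0 mg).
Take 1 serving of spinach: +427.0 mg potassium for $0.75 (total $2.25, still need 925.0 mg).
Take 2 servings of peanut butter: +474.0 mg potassium for $1.10 (total $3.35, still need 451.0 mg).
Take 3 servings of oats: +429.0 mg potassium for $1.05 (total $4.40, still need 22.0 mg).
Take 0.1158 servings of cottage cheese: +22.0 mg potassium for $0.07 (total $4.47, still need 0.0 mg).
Greedy by cheapest-per-mg is optimal for a single linear constraint, so the minimum cost is $4.47.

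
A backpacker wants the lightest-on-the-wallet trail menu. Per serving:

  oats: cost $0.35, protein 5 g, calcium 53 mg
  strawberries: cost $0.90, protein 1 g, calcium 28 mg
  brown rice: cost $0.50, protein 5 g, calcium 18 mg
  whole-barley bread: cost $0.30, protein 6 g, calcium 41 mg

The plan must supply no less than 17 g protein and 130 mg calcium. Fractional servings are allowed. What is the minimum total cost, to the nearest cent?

Two binding constraints pin down two serving amounts, so the optimal mix uses at most two foods. The candidates are each food alone (scaled to the tighter of protein/calcium) and each pair with both constraints tight.
oats only: max(17/5, 130/53) = 3.4 servings → $1.19.
strawberries only: max(17/1, 130/28) = 17 servings → $15.30.
brown rice only: max(17/5, 130/18) = 7.222 servings → $3.61.
whole-barley bread only: max(17/6, 130/41) = 3.171 servings → $0.95.
oats + strawberries: intersection lies outside the first quadrant.
oats + brown rice with both tight: 1.966 servings and 1.434 servings → $1.41.
oats + whole-barley bread with both tight: 0.7345 servings and 2.221 servings → $0.92.
strawberries + brown rice with both tight: 2.82 servings and 2.836 servings → $3.96.
strawberries + whole-barley bread with both tight: 0.6535 servings and 2.724 servings → $1.41.
brown rice + whole-barley bread with both targets exact would need a negative amount; discard.
The minimum over all feasible corners is $0.92.

$0.92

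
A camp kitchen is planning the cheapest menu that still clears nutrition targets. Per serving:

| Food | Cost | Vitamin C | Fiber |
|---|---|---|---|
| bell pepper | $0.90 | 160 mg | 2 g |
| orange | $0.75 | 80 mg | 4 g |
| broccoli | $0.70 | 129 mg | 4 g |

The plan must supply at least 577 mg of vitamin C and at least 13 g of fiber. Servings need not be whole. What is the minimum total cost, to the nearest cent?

$3.13

A basic optimal solution has at most two foods positive. Try each food alone and each pair with both targets met exactly.
bell pepper only: max(577/160, 13/2) = 6.5 servings → $5.85.
orange only: max(577/80, 13/4) = 7.213 servings → $5.41.
broccoli only: max(577/129, 13/4) = 4.473 servings → $3.13.
bell pepper + orange with both tight: 2.642 servings and 1.929 servings → $3.82.
bell pepper + broccoli with both tight: 1.652 servings and 2.424 servings → $3.18.
orange + broccoli: intersection lies outside the first quadrant.
The minimum over all feasible corners is $3.13.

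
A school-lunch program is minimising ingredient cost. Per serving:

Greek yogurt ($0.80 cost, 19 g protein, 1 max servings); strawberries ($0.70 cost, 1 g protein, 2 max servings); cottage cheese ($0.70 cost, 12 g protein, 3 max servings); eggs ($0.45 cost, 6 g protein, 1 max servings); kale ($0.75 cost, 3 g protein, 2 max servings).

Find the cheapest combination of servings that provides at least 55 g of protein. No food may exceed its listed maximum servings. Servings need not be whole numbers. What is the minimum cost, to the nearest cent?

Cost per g of protein: Greek yogurt $0.0421, cottage cheese $0.0583, eggs $0.0750, kale $0.2500, strawberries $0.7000.
Take 1 serving of Greek yogurt: +19.0 g protein for $0.80 (total $0.80, still need 36.0 g).
Take 3 servings of cottage cheese: +36.0 g protein for $2.10 (total $2.90, still need 0.0 g).
Filling from the cheapest source first is optimal under one linear minimum: $2.90.

$2.90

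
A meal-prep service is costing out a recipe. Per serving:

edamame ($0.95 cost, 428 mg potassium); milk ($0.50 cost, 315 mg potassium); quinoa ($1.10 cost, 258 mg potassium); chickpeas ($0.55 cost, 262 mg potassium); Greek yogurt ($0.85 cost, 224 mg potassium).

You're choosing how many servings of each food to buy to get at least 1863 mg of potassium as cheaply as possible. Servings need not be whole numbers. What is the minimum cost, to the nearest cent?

Cost per mg of potassium: milk $0.0016, chickpeas $0.0021, edamame $0.0022, Greek yogurt $0.0038, quinoa $0.0043.
With no serving limits, use only milk: 1863 mg / 315 mg = 5.914 servings × $0.50 = $2.96.

$2.96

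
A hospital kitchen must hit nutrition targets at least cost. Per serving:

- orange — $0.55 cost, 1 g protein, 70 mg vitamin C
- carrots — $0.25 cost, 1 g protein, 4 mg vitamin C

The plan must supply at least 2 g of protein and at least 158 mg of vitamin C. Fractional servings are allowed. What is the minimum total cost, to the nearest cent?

The cheapest plan sits at a corner of the feasible region — with two constraints it uses at most two foods.
orange only: max(2/1, 158/70) = 2.257 servings → $1.24.
carrots only: max(2/1, 158/4) = 39.5 servings → $9.88.
orange + carrots: the both-tight solution has a negative serving — not a feasible corner.
The minimum over all feasible corners is $1.24.

$1.24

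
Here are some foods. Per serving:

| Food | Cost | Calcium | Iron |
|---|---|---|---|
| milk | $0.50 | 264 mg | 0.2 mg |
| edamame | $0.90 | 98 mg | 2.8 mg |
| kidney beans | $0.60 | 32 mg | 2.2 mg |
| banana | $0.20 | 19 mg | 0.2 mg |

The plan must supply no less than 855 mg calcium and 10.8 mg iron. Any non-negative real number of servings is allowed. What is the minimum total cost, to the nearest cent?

$4.14

For a min-cost LP with two ≥-constraints, a basic feasible solution has at most two positive variables.
milk only: max(855/264, 10.8/0.2) = 54 servings → $27.00.
edamame only: max(855/98, 10.8/2.8) = 8.724 servings → $7.85.
kidney beans only: max(855/32, 10.8/2.2) = 26.72 servings → $16.03.
banana only: max(855/19, 10.8/0.2) = 54 servings → $10.80.
milk + edamame with both tight: 1.856 servings and 3.725 servings → $4.28.
milk + kidney beans with both tight: 2.673 servings and 4.666 servings → $4.14.
milk + banana: intersection lies outside the first quadrant.
edamame + kidney beans: the both-tight solution has a negative serving — not a feasible corner.
edamame + banana with both tight: 1.018 servings and 39.75 servings → $8.87.
kidney beans + banana with both tight: 0.9661 servings and 43.37 servings → $9.25.
Cheapest feasible corner: $4.14.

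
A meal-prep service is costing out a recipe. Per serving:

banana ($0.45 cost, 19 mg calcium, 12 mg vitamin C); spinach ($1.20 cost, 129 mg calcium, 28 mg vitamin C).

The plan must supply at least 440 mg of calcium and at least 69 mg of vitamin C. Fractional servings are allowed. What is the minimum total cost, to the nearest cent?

banana only: max(440/19, 69/12) = 23.16 servings → $10.42.
spinach only: max(440/129, 69/28) = 3.411 servings → $4.09.
banana + spinach with both targets exact would need a negative amount; discard.
Cheapest feasible corner: $4.09.

$4.09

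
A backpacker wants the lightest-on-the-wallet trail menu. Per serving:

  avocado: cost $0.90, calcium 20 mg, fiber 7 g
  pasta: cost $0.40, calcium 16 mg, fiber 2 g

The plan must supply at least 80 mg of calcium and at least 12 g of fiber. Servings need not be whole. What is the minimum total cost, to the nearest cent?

avocado only: max(80/20, 12/7) = 4 servings → $3.60.
pasta only: max(80/16, 12/2) = 6 servings → $2.40.
avocado + pasta with both tight: 0.4444 servings and 4.444 servings → $2.18.
So the least-cost plan costs $2.18.

$2.18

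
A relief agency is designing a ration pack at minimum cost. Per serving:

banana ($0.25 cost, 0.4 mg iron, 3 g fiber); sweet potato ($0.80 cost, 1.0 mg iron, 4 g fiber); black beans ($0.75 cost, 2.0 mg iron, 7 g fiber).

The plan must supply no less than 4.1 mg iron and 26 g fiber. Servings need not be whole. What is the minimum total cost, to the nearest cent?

The cheapest plan sits at a corner of the feasible region — with two constraints it uses at most two foods.
banana only: max(4.1/0.4, 26/3) = 10.25 servings → $2.56.
sweet potato only: max(4.1/1.0, 26/4) = 6.5 servings → $5.20.
black beans only: max(4.1/2.0, 26/7) = 3.714 servings → $2.79.
banana + sweet potato with both tight: 6.857 servings and 1.357 servings → $2.80.
banana + black beans with both tight: 7.281 servings and 0.5938 servings → $2.27.
sweet potato + black beans: the both-tight solution has a negative serving — not a feasible corner.
The minimum over all feasible corners is $2.27.

$2.27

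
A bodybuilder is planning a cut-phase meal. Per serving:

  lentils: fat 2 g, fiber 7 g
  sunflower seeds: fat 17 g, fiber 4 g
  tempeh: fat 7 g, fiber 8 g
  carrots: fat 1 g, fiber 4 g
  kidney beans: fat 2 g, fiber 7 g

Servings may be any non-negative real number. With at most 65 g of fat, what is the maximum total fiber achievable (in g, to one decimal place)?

Fiber per g fat: carrots 4, lentils 3.5, kidney beans 3.5, tempeh 1.143, sunflower seeds 0.2353.
With no serving limits, spend the whole fat allowance on carrots: 65 g / 1 g × 4 g = 260.0 g.

260.0 g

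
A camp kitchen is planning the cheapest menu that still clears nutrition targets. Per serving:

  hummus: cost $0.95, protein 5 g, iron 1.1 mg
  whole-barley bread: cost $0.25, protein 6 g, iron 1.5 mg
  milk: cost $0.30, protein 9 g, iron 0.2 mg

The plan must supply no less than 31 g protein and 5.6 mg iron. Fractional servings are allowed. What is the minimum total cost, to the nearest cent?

$1.21

hummus only: max(31/5, 5.6/1.1) = 6.2 servings → $5.89.
whole-barley bread only: max(31/6, 5.6/1.5) = 5.167 servings → $1.29.
milk only: max(31/9, 5.6/0.2) = 28 servings → $8.40.
hummus + whole-barley bread: the both-tight solution has a negative serving — not a feasible corner.
hummus + milk with both tight: 4.966 servings and 0.6854 servings → $4.92.
whole-barley bread + milk with both tight: 3.593 servings and 1.049 servings → $1.21.
So the least-cost plan costs $1.21.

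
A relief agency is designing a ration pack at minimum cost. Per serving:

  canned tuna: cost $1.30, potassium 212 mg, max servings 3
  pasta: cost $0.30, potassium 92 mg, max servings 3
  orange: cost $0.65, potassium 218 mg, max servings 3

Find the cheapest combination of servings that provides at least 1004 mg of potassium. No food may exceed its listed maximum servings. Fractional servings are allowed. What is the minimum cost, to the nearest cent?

$3.30

Cost per mg of potassium: orange $0.0030, pasta $0.0033, canned tuna $0.0061.
Take 3 servings of orange: +654.0 mg potassium for $1.95 (total $1.95, still need 350.0 mg).
Take 3 servings of pasta: +276.0 mg potassium for $0.90 (total $2.85, still need 74.0 mg).
Take 0.3491 servings of canned tuna: +74.0 mg potassium for $0.45 (total $3.30, still need 0.0 mg).
Filling from the cheapest source first is optimal under one linear minimum: $3.30.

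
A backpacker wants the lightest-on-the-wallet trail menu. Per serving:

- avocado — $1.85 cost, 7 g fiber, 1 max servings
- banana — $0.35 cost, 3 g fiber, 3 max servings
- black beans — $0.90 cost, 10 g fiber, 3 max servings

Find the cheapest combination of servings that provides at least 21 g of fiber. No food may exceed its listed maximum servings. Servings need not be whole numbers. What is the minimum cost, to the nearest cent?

$1.89

Cost per g of fiber: black beans $0.0900, banana $0.1167, avocado $0.2643.
Take 2.1 servings of black beans: +21.0 g fiber for $1.89 (total $1.89, still need 0.0 g).
Greedy by cheapest-per-g is optimal for a single linear constraint, so the minimum cost is $1.89.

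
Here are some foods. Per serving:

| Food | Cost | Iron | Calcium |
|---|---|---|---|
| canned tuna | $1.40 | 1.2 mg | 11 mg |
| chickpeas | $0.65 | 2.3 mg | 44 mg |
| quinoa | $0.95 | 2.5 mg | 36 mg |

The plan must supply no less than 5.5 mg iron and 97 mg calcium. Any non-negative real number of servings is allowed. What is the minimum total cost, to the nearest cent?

Minimising a linear cost over {iron ≥ 5.5, calcium ≥ 97, servings ≥ 0} — the optimum is at a vertex, using one or two foods.
canned tuna only: max(5.5/1.2, 97/11) = 8.818 servings → $12.35.
chickpeas only: max(5.5/2.3, 97/44) = 2.391 servings → $1.55.
quinoa only: max(5.5/2.5, 97/36) = 2.694 servings → $2.56.
canned tuna + chickpeas with both tight: 0.6873 servings and 2.033 servings → $2.28.
canned tuna + quinoa: intersection lies outside the first quadrant.
chickpeas + quinoa with both tight: 1.636 servings and 0.6949 servings → $1.72.
The minimum over all feasible corners is $1.55.

$1.55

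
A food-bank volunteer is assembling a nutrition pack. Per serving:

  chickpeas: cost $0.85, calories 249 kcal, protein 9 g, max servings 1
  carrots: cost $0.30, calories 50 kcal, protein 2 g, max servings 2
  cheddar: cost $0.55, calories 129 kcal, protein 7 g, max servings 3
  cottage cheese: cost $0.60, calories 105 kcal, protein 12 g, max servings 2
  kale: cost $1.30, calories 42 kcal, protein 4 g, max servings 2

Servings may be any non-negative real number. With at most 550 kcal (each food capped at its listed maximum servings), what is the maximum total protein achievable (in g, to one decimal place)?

45.9 g

Protein per kcal: cottage cheese 0.1143, kale 0.09524, cheddar 0.05426, carrots 0.04, chickpeas 0.03614.
Take 2 servings of cottage cheese: uses 210 kcal, +24.0 g protein (running total 24.0 g).
Take 2 servings of kale: uses 84 kcal, +8.0 g protein (running total 32.0 g).
Take 1.984 servings of cheddar: uses 256 kcal, +13.9 g protein (running total 45.9 g).
Greedy by best ratio exhausts the calories allowance optimally: 45.9 g.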